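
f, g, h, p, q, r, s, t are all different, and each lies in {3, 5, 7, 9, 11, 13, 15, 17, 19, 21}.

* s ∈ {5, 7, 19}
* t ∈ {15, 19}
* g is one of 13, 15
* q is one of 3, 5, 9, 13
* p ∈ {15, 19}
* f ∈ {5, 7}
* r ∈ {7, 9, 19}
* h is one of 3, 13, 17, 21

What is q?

p and t between them cover only {15, 19} — a naked pair. Remove those values from g, r, s.
g's domain is down to {13}, so g = 13. Eliminate 13 elsewhere: h, q.
f and s between them cover only {5, 7} — a naked pair. Remove those values from q, r.
r has just one choice, so r = 9. So q can't be 9.
So q = 3.

3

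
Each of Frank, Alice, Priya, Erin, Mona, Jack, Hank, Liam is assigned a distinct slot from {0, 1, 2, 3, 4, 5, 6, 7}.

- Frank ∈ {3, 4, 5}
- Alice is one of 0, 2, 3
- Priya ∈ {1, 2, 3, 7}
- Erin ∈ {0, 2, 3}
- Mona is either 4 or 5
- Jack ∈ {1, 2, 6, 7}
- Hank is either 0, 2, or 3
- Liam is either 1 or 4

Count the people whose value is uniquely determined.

Among the 8 variables, 6 fits only Jack (and all 8 values in {0, 1, 2, 3, 4, 5, 6, 7} must be used), so Jack = 6.
Among the 7 still-open variables, 7 fits only Priya (and all 7 values in {0, 1, 2, 3, 4, 5, 7} must be used), so Priya = 7.
Among the 6 still-open variables, 1 fits only Liam (and all 6 values in {0, 1, 2, 3, 4, 5} must be used), so Liam = 1.
Alice, Erin, Hank between them cover only {0, 2, 3} — a naked triple. Remove those values from Frank.
Determined: Priya=7, Jack=6, Liam=1. The other people each still have more than one consistent value. That makes 3.

3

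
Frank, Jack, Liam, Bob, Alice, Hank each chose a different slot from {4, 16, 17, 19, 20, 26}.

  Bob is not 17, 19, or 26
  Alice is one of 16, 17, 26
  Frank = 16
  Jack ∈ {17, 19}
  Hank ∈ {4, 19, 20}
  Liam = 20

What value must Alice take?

26

Frank has just one choice, so Frank = 16. Remove 16 from Bob, Alice.
Liam must be 20 (only option left). So Bob, Hank can't be 20.
Bob's domain is down to {4}, so Bob = 4. Remove 4 from Hank.
Hank must be 19 (only option left). Eliminate 19 elsewhere: Jack.
That leaves Jack = 17. Eliminate 17 elsewhere: Alice.
So Alice = 26.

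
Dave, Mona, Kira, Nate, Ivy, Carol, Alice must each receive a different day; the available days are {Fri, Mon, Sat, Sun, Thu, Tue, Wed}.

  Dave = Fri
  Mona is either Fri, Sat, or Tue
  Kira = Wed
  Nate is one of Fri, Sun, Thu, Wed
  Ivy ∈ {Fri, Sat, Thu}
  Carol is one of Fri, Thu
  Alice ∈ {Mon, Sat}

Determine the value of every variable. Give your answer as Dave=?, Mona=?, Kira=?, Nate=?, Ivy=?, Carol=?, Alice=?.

Dave=Fri, Mona=Tue, Kira=Wed, Nate=Sun, Ivy=Sat, Carol=Thu, Alice=Mon

Dave must be Fri (only option left). Strike Fri from Mona, Nate, Ivy, Carol.
That leaves Kira = Wed. Strike Wed from Nate.
Carol's domain is down to {Thu}, so Carol = Thu. Eliminate Thu elsewhere: Nate, Ivy.
Nate has just one choice, so Nate = Sun.
Ivy must be Sat (only option left). Strike Sat from Mona, Alice.
That leaves Alice = Mon.
Mona has just one choice, so Mona = Tue.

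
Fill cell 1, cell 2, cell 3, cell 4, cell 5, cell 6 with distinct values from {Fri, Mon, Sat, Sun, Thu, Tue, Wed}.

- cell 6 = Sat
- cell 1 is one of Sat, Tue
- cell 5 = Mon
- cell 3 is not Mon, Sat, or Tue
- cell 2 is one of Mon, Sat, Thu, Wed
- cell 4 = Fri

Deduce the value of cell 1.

Tue

cell 4's domain is down to {Fri}, so cell 4 = Fri. Strike Fri from cell 3.
cell 5 must be Mon (only option left). Strike Mon from cell 2.
cell 6 has just one choice, so cell 6 = Sat. So cell 1, cell 2 can't be Sat.
So cell 1 = Tue.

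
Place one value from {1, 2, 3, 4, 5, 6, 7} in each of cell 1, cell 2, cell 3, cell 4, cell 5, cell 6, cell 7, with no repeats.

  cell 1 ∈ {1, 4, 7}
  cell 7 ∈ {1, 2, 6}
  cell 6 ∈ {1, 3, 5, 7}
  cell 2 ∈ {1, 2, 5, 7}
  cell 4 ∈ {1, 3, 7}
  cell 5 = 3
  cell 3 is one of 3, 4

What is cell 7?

cell 5 must be 3 (only option left). Strike 3 from cell 3, cell 4, cell 6.
cell 3's domain is down to {4}, so cell 3 = 4. So cell 1 can't be 4.
The 5 still-open variables together cover exactly {1, 2, 5, 6, 7} — 5 values for 5 variables — and 6 appears only in cell 7's list, so cell 7 = 6.

6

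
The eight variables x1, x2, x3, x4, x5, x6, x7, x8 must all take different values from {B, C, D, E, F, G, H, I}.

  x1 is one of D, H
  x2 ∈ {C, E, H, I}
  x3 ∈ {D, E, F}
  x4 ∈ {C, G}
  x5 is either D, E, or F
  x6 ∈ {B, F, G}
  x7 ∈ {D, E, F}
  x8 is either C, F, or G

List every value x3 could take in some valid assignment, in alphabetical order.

D, E, F

Among the 8 variables, B fits only x6 (and all 8 values in {B, C, D, E, F, G, H, I} must be used), so x6 = B.
The 7 still-open variables draw from only 7 values {C, D, E, F, G, H, I}, so each is used; only x2 can be I, hence x2 = I.
The 6 still-open variables draw from only 6 values {C, D, E, F, G, H}, so each is used; only x1 can be H, hence x1 = H.
x3, x5, x7 between them cover only {D, E, F} — a naked triple. Remove those values from x8.
No further eliminations apply; x3 can still be any of D, E, F.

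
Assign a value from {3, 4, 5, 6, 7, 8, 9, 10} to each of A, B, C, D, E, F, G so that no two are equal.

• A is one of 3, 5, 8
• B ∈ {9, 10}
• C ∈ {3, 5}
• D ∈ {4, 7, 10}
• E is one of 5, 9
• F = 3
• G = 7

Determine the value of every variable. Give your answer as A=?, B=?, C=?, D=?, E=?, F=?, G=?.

F must be 3 (only option left). Eliminate 3 elsewhere: A, C.
That leaves G = 7. Strike 7 from D.
C must be 5 (only option left). Strike 5 from A, E.
E's domain is down to {9}, so E = 9. So B can't be 9.
A has just one choice, so A = 8.
That leaves B = 10. Eliminate 10 elsewhere: D.
D has just one choice, so D = 4.

A=8, B=10, C=5, D=4, E=9, F=3, G=7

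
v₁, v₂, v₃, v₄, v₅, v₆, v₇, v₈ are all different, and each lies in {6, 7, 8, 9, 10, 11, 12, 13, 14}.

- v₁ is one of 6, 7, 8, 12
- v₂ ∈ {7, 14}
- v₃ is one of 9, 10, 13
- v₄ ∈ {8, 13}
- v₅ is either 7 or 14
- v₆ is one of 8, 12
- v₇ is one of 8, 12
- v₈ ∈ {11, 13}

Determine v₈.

11

v₂ and v₅ share exactly the 2 values {7, 14}; by pigeonhole those values go to them, so strike 7, 14 from v₁.
The 2 variables v₆ and v₇ are confined to {8, 12}, which locks those values in; drop them from v₁, v₄.
v₁ must be 6 (only option left).
That leaves v₄ = 13. So v₃, v₈ can't be 13.
So v₈ = 11.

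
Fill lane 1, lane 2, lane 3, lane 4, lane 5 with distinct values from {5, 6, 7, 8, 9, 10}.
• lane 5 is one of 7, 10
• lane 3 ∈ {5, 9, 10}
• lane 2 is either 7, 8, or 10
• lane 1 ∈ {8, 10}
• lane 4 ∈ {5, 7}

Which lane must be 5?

lane 4

The 5 variables together cover exactly {5, 7, 8, 9, 10} — 5 values for 5 variables — and 9 appears only in lane 3's list, so lane 3 = 9.
The 4 still-open variables together cover exactly {5, 7, 8, 10} — 4 values for 4 variables — and 5 appears only in lane 4's list, so lane 4 = 5.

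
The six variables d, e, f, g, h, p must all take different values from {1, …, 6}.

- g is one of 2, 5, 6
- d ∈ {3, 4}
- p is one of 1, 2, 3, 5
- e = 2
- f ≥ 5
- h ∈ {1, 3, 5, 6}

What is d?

4

e's domain is down to {2}, so e = 2. Remove 2 from g, p.
The 5 still-open variables together cover exactly {1, 3, 4, 5, 6} — 5 values for 5 variables — and 4 appears only in d's list, so d = 4.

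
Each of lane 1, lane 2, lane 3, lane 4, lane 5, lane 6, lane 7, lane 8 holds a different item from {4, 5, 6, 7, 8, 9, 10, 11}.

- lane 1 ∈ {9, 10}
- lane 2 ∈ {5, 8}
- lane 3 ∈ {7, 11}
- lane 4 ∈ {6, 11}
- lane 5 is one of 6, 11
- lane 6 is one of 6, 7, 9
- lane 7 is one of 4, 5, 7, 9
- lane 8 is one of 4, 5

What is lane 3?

The 8 variables together cover exactly {4, 5, 6, 7, 8, 9, 10, 11} — 8 values for 8 variables — and 8 appears only in lane 2's list, so lane 2 = 8.
Among the 7 still-open variables, 10 fits only lane 1 (and all 7 values in {4, 5, 6, 7, 9, 10, 11} must be used), so lane 1 = 10.
The 2 variables lane 4 and lane 5 are confined to {6, 11}, which locks those values in; drop them from lane 3, lane 6.
So lane 3 = 7.

7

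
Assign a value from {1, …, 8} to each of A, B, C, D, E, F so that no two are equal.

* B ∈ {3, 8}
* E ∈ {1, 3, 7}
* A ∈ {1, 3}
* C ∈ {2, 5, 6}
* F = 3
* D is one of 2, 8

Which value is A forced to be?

F must be 3 (only option left). Eliminate 3 elsewhere: A, B, E.
So A = 1.

1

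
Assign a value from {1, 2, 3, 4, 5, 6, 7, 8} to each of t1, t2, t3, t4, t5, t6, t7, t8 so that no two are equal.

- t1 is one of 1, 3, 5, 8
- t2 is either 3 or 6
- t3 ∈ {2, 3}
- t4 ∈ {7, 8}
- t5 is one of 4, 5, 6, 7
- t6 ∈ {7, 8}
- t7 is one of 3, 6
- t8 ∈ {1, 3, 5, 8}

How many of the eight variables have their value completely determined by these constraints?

2

The 8 variables together cover exactly {1, 2, 3, 4, 5, 6, 7, 8} — 8 values for 8 variables — and 2 appears only in t3's list, so t3 = 2.
The 7 still-open variables together cover exactly {1, 3, 4, 5, 6, 7, 8} — 7 values for 7 variables — and 4 appears only in t5's list, so t5 = 4.
The 2 variables t2 and t7 are confined to {3, 6}, which locks those values in; drop them from t1, t8.
The 2 variables t4 and t6 are confined to {7, 8}, which locks those values in; drop them from t1, t8.
Determined: t3=2, t5=4. The other variables each still have more than one consistent value. That makes 2.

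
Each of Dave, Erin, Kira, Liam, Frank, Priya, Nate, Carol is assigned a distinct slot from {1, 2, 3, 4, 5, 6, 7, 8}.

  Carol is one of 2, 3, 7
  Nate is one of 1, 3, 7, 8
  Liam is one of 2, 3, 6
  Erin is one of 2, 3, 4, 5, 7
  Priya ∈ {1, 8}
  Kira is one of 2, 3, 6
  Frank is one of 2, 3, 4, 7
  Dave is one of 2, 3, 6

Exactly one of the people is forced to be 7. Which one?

Among the 8 variables, 5 fits only Erin (and all 8 values in {1, 2, 3, 4, 5, 6, 7, 8} must be used), so Erin = 5.
The 7 still-open variables draw from only 7 values {1, 2, 3, 4, 6, 7, 8}, so each is used; only Frank can be 4, hence Frank = 4.
Dave, Kira, Liam share exactly the 3 values {2, 3, 6}; by pigeonhole those values go to them, so strike 2, 3, 6 from Nate, Carol.
So 7 goes to Carol.

Carol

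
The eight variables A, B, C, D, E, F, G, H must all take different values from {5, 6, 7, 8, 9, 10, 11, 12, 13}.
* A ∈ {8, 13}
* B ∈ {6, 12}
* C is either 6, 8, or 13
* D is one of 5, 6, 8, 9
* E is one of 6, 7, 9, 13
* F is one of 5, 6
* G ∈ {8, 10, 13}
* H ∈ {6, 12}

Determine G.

10

The 8 variables together cover exactly {5, 6, 7, 8, 9, 10, 12, 13} — 8 values for 8 variables — and 7 appears only in E's list, so E = 7.
Among the 7 still-open variables, 9 fits only D (and all 7 values in {5, 6, 8, 9, 10, 12, 13} must be used), so D = 9.
Among the 6 still-open variables, 5 fits only F (and all 6 values in {5, 6, 8, 10, 12, 13} must be used), so F = 5.
The 5 still-open variables draw from only 5 values {6, 8, 10, 12, 13}, so each is used; only G can be 10, hence G = 10.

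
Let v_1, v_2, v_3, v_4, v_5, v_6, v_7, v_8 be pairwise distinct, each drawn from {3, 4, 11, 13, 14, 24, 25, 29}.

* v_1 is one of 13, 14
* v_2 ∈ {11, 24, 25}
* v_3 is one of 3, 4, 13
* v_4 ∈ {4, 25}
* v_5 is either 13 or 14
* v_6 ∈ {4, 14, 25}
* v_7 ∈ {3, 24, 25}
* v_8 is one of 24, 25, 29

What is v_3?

3

Among the 8 variables, 11 fits only v_2 (and all 8 values in {3, 4, 11, 13, 14, 24, 25, 29} must be used), so v_2 = 11.
The 7 still-open variables together cover exactly {3, 4, 13, 14, 24, 25, 29} — 7 values for 7 variables — and 29 appears only in v_8's list, so v_8 = 29.
The 6 still-open variables together cover exactly {3, 4, 13, 14, 24, 25} — 6 values for 6 variables — and 24 appears only in v_7's list, so v_7 = 24.
The 5 still-open variables together cover exactly {3, 4, 13, 14, 25} — 5 values for 5 variables — and 3 appears only in v_3's list, so v_3 = 3.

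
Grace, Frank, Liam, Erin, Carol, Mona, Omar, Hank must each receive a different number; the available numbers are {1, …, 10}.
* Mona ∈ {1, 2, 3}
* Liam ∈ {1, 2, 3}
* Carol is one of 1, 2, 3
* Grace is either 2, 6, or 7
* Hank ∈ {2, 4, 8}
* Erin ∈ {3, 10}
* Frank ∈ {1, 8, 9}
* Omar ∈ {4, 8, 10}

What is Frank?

Liam, Carol, Mona share exactly the 3 values {1, 2, 3}; by pigeonhole those values go to them, so strike 1, 2, 3 from Grace, Frank, Erin, Hank.
Erin has just one choice, so Erin = 10. Eliminate 10 elsewhere: Omar.
The 2 variables Omar and Hank are confined to {4, 8}, which locks those values in; drop them from Frank.
So Frank = 9.

9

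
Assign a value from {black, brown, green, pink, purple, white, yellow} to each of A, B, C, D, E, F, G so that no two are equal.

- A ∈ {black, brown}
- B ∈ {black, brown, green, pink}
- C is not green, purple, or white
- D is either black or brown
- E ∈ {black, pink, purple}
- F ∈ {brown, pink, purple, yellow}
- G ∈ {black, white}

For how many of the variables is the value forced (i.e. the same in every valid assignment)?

2

The 7 variables together cover exactly {black, brown, green, pink, purple, white, yellow} — 7 values for 7 variables — and green appears only in B's list, so B = green.
The 6 still-open variables together cover exactly {black, brown, pink, purple, white, yellow} — 6 values for 6 variables — and white appears only in G's list, so G = white.
The 2 variables A and D are confined to {black, brown}, which locks those values in; drop them from C, E, F.
Determined: B=green, G=white. The other variables each still have more than one consistent value. That makes 2.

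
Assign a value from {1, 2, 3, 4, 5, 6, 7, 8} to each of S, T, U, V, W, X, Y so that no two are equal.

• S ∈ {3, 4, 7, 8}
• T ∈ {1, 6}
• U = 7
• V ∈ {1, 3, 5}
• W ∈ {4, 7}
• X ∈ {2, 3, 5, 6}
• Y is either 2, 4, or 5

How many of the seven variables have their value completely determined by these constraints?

U must be 7 (only option left). Strike 7 from S, W.
W must be 4 (only option left). Eliminate 4 elsewhere: S, Y.
Determined: U=7, W=4. The other variables each still have more than one consistent value. That makes 2.

2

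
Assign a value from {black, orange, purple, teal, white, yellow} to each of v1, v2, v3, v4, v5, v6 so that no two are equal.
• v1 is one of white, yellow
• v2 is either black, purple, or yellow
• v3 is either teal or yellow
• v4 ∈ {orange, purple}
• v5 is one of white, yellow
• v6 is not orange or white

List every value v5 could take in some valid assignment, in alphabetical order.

The 6 variables draw from only 6 values {black, orange, purple, teal, white, yellow}, so each is used; only v4 can be orange, hence v4 = orange.
The 2 variables v1 and v5 are confined to {white, yellow}, which locks those values in; drop them from v2, v3, v6.
v3's domain is down to {teal}, so v3 = teal. Eliminate teal elsewhere: v6.
No further eliminations apply; v5 can still be any of white, yellow.

white, yellow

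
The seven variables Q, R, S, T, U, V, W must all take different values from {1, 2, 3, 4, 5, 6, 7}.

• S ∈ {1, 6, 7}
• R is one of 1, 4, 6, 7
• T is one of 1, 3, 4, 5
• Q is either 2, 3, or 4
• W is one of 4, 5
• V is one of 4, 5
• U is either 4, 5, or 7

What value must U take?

7

The 7 variables draw from only 7 values {1, 2, 3, 4, 5, 6, 7}, so each is used; only Q can be 2, hence Q = 2.
Among the 6 still-open variables, 3 fits only T (and all 6 values in {1, 3, 4, 5, 6, 7} must be used), so T = 3.
The 2 variables V and W are confined to {4, 5}, which locks those values in; drop them from R, U.
So U = 7.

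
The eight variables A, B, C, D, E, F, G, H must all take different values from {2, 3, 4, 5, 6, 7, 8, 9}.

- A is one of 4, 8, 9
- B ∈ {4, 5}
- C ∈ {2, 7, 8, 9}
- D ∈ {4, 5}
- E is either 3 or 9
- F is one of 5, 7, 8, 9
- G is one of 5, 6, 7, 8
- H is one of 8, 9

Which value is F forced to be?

7

The 8 variables together cover exactly {2, 3, 4, 5, 6, 7, 8, 9} — 8 values for 8 variables — and 2 appears only in C's list, so C = 2.
Among the 7 still-open variables, 3 fits only E (and all 7 values in {3, 4, 5, 6, 7, 8, 9} must be used), so E = 3.
The 6 still-open variables together cover exactly {4, 5, 6, 7, 8, 9} — 6 values for 6 variables — and 6 appears only in G's list, so G = 6.
Among the 5 still-open variables, 7 fits only F (and all 5 values in {4, 5, 7, 8, 9} must be used), so F = 7.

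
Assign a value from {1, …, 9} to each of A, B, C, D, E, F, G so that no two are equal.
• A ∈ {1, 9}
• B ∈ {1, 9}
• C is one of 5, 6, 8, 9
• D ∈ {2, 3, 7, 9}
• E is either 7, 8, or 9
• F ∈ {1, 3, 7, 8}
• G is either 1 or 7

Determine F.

3

A and B share exactly the 2 values {1, 9}; by pigeonhole those values go to them, so strike 1, 9 from C, D, E, F, G.
That leaves G = 7. Strike 7 from D, E, F.
That leaves E = 8. So C, F can't be 8.
So F = 3.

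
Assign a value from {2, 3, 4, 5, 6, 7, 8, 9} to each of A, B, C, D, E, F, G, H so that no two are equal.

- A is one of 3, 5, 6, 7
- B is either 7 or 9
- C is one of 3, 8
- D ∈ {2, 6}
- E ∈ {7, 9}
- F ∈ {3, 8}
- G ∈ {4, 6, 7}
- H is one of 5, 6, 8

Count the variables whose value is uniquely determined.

2

The 8 variables together cover exactly {2, 3, 4, 5, 6, 7, 8, 9} — 8 values for 8 variables — and 2 appears only in D's list, so D = 2.
The 7 still-open variables draw from only 7 values {3, 4, 5, 6, 7, 8, 9}, so each is used; only G can be 4, hence G = 4.
The 2 variables B and E are confined to {7, 9}, which locks those values in; drop them from A.
C and F between them cover only {3, 8} — a naked pair. Remove those values from A, H.
Determined: D=2, G=4. The other variables each still have more than one consistent value. That makes 2.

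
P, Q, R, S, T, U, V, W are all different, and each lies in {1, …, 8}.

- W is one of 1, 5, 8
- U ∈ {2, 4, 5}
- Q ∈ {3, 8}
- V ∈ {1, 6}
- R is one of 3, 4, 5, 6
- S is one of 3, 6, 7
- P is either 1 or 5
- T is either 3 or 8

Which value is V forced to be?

6

The 8 variables draw from only 8 values {1, 2, 3, 4, 5, 6, 7, 8}, so each is used; only U can be 2, hence U = 2.
The 7 still-open variables draw from only 7 values {1, 3, 4, 5, 6, 7, 8}, so each is used; only R can be 4, hence R = 4.
Among the 6 still-open variables, 7 fits only S (and all 6 values in {1, 3, 5, 6, 7, 8} must be used), so S = 7.
Among the 5 still-open variables, 6 fits only V (and all 5 values in {1, 3, 5, 6, 8} must be used), so V = 6.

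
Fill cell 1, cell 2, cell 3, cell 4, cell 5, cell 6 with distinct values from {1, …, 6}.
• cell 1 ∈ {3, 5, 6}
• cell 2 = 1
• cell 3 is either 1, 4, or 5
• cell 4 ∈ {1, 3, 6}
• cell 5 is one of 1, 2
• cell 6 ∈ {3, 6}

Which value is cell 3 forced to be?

cell 2 must be 1 (only option left). So cell 3, cell 4, cell 5 can't be 1.
That leaves cell 5 = 2.
The 4 still-open variables together cover exactly {3, 4, 5, 6} — 4 values for 4 variables — and 4 appears only in cell 3's list, so cell 3 = 4.

4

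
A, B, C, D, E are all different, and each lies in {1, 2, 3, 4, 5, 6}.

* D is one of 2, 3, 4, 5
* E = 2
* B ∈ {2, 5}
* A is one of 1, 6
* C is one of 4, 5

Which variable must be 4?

E has just one choice, so E = 2. Eliminate 2 elsewhere: B, D.
B must be 5 (only option left). Remove 5 from C, D.
So 4 goes to C.

C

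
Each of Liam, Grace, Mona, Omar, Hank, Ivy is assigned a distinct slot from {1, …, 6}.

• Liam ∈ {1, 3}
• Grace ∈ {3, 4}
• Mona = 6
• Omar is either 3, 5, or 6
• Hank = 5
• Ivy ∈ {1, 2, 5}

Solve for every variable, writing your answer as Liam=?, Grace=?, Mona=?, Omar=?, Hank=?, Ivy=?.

Mona has just one choice, so Mona = 6. Remove 6 from Omar.
That leaves Hank = 5. Remove 5 from Omar, Ivy.
Omar's domain is down to {3}, so Omar = 3. Eliminate 3 elsewhere: Liam, Grace.
Liam must be 1 (only option left). So Ivy can't be 1.
Grace must be 4 (only option left).
Ivy must be 2 (only option left).

Liam=1, Grace=4, Mona=6, Omar=3, Hank=5, Ivy=2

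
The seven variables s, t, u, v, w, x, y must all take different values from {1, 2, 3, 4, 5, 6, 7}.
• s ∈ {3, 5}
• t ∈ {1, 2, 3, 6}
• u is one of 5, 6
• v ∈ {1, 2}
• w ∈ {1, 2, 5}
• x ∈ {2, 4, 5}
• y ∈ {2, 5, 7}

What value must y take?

Among the 7 variables, 4 fits only x (and all 7 values in {1, 2, 3, 4, 5, 6, 7} must be used), so x = 4.
The 6 still-open variables together cover exactly {1, 2, 3, 5, 6, 7} — 6 values for 6 variables — and 7 appears only in y's list, so y = 7.

7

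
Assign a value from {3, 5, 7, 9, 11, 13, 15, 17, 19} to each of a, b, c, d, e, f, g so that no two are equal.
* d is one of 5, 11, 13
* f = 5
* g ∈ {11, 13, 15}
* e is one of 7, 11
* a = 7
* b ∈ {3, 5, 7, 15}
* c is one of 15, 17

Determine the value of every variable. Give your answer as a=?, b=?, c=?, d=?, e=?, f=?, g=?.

a must be 7 (only option left). Remove 7 from b, e.
e must be 11 (only option left). Remove 11 from d, g.
That leaves f = 5. So b, d can't be 5.
d's domain is down to {13}, so d = 13. Remove 13 from g.
g must be 15 (only option left). Eliminate 15 elsewhere: b, c.
b's domain is down to {3}, so b = 3.
c has just one choice, so c = 17.

a=7, b=3, c=17, d=13, e=11, f=5, g=15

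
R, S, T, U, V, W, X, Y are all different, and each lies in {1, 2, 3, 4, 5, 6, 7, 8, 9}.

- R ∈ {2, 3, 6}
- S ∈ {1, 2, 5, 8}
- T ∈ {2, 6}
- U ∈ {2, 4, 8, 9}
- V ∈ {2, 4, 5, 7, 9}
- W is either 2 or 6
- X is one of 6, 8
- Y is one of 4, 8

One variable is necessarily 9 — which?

The 2 variables T and W are confined to {2, 6}, which locks those values in; drop them from R, S, U, V, X.
R's domain is down to {3}, so R = 3.
X's domain is down to {8}, so X = 8. Eliminate 8 elsewhere: S, U, Y.
Y must be 4 (only option left). So U, V can't be 4.
So 9 goes to U.

U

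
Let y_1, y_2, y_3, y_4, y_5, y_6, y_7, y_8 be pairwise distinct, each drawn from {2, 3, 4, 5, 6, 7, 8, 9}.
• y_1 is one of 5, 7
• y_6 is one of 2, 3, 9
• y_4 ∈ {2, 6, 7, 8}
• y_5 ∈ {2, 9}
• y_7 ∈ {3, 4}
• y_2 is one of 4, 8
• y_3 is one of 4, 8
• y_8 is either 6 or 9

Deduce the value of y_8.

6

The 8 variables together cover exactly {2, 3, 4, 5, 6, 7, 8, 9} — 8 values for 8 variables — and 5 appears only in y_1's list, so y_1 = 5.
The 7 still-open variables draw from only 7 values {2, 3, 4, 6, 7, 8, 9}, so each is used; only y_4 can be 7, hence y_4 = 7.
Among the 6 still-open variables, 6 fits only y_8 (and all 6 values in {2, 3, 4, 6, 8, 9} must be used), so y_8 = 6.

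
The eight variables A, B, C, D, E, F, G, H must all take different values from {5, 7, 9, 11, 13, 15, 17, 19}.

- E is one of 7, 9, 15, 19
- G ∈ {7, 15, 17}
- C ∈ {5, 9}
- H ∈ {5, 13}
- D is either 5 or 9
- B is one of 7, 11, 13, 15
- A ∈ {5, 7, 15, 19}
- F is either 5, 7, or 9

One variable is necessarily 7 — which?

The 8 variables together cover exactly {5, 7, 9, 11, 13, 15, 17, 19} — 8 values for 8 variables — and 11 appears only in B's list, so B = 11.
The 7 still-open variables together cover exactly {5, 7, 9, 13, 15, 17, 19} — 7 values for 7 variables — and 13 appears only in H's list, so H = 13.
The 6 still-open variables draw from only 6 values {5, 7, 9, 15, 17, 19}, so each is used; only G can be 17, hence G = 17.
The 2 variables C and D are confined to {5, 9}, which locks those values in; drop them from A, E, F.
So 7 goes to F.

F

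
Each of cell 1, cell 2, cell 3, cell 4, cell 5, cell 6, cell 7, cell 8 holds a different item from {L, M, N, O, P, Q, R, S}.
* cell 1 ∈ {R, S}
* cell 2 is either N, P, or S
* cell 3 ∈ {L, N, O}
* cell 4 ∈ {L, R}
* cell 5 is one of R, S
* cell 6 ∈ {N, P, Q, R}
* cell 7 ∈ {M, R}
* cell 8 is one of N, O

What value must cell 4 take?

Among the 8 variables, M fits only cell 7 (and all 8 values in {L, M, N, O, P, Q, R, S} must be used), so cell 7 = M.
The 7 still-open variables draw from only 7 values {L, N, O, P, Q, R, S}, so each is used; only cell 6 can be Q, hence cell 6 = Q.
The 6 still-open variables draw from only 6 values {L, N, O, P, R, S}, so each is used; only cell 2 can be P, hence cell 2 = P.
The 2 variables cell 1 and cell 5 are confined to {R, S}, which locks those values in; drop them from cell 4.
So cell 4 = L.

L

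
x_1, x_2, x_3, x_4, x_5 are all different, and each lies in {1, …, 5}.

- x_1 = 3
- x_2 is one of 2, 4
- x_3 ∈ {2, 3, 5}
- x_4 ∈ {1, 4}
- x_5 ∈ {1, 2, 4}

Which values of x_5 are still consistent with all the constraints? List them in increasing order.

1, 2, 4

x_1 has just one choice, so x_1 = 3. Eliminate 3 elsewhere: x_3.
Among the 4 still-open variables, 5 fits only x_3 (and all 4 values in {1, 2, 4, 5} must be used), so x_3 = 5.
No further eliminations apply; x_5 can still be any of 1, 2, 4.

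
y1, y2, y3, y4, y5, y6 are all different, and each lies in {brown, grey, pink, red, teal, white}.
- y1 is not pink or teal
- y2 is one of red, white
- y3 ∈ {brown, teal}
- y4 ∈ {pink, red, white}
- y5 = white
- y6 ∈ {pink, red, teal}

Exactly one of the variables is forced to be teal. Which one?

y5 must be white (only option left). Remove white from y1, y2, y4.
That leaves y2 = red. Strike red from y1, y4, y6.
y4 must be pink (only option left). So y6 can't be pink.
So teal goes to y6.

y6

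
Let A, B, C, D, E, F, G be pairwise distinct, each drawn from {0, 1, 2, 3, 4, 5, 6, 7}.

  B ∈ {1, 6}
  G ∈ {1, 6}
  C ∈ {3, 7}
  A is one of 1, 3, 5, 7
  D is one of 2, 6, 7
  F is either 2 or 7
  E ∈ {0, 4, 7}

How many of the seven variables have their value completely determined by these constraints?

B and G between them cover only {1, 6} — a naked pair. Remove those values from A, D.
D and F share exactly the 2 values {2, 7}; by pigeonhole those values go to them, so strike 2, 7 from A, C, E.
C's domain is down to {3}, so C = 3. Remove 3 from A.
A has just one choice, so A = 5.
Determined: A=5, C=3. The other variables each still have more than one consistent value. That makes 2.

2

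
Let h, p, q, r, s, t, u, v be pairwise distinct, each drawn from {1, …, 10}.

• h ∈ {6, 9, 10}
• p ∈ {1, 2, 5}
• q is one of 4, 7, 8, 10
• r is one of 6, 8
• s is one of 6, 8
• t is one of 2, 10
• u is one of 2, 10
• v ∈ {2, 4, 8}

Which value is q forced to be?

r and s between them cover only {6, 8} — a naked pair. Remove those values from h, q, v.
The 2 variables t and u are confined to {2, 10}, which locks those values in; drop them from h, p, q, v.
h's domain is down to {9}, so h = 9.
That leaves v = 4. Remove 4 from q.
So q = 7.

7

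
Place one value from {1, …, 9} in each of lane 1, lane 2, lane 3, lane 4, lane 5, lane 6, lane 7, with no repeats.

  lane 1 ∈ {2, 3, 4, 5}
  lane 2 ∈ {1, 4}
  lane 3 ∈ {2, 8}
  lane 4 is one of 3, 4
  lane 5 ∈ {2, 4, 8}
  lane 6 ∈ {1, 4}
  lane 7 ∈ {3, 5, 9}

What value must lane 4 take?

Among the 7 variables, 9 fits only lane 7 (and all 7 values in {1, 2, 3, 4, 5, 8, 9} must be used), so lane 7 = 9.
The 6 still-open variables together cover exactly {1, 2, 3, 4, 5, 8} — 6 values for 6 variables — and 5 appears only in lane 1's list, so lane 1 = 5.
The 5 still-open variables together cover exactly {1, 2, 3, 4, 8} — 5 values for 5 variables — and 3 appears only in lane 4's list, so lane 4 = 3.

3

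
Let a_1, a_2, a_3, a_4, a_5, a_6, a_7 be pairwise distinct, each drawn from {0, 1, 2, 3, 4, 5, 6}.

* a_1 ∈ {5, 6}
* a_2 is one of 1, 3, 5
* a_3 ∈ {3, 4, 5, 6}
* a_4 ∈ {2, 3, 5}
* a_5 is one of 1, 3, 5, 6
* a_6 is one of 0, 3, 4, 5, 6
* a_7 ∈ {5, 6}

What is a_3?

4

The 7 variables draw from only 7 values {0, 1, 2, 3, 4, 5, 6}, so each is used; only a_6 can be 0, hence a_6 = 0.
The 6 still-open variables draw from only 6 values {1, 2, 3, 4, 5, 6}, so each is used; only a_4 can be 2, hence a_4 = 2.
Among the 5 still-open variables, 4 fits only a_3 (and all 5 values in {1, 3, 4, 5, 6} must be used), so a_3 = 4.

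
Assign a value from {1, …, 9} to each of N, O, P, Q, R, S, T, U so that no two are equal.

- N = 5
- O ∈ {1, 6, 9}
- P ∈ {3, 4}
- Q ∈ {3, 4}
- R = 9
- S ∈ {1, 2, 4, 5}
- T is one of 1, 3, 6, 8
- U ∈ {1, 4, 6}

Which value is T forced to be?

N's domain is down to {5}, so N = 5. Eliminate 5 elsewhere: S.
That leaves R = 9. Remove 9 from O.
Among the 6 still-open variables, 2 fits only S (and all 6 values in {1, 2, 3, 4, 6, 8} must be used), so S = 2.
Among the 5 still-open variables, 8 fits only T (and all 5 values in {1, 3, 4, 6, 8} must be used), so T = 8.

8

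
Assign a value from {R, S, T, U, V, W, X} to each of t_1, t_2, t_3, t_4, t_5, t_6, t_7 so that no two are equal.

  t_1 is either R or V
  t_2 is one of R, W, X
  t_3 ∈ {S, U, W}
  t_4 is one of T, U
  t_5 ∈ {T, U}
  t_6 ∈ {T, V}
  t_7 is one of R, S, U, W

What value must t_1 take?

R

The 7 variables draw from only 7 values {R, S, T, U, V, W, X}, so each is used; only t_2 can be X, hence t_2 = X.
t_4 and t_5 share exactly the 2 values {T, U}; by pigeonhole those values go to them, so strike T, U from t_3, t_6, t_7.
t_6 must be V (only option left). Eliminate V elsewhere: t_1.
So t_1 = R.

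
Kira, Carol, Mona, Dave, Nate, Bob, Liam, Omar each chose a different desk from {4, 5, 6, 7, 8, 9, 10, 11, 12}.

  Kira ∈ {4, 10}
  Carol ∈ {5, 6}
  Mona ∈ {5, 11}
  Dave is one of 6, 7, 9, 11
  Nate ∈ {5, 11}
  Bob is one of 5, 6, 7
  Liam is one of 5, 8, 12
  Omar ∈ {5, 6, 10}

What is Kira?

4

Mona and Nate share exactly the 2 values {5, 11}; by pigeonhole those values go to them, so strike 5, 11 from Carol, Dave, Bob, Liam, Omar.
Carol must be 6 (only option left). Eliminate 6 elsewhere: Dave, Bob, Omar.
That leaves Bob = 7. So Dave can't be 7.
That leaves Omar = 10. So Kira can't be 10.
So Kira = 4.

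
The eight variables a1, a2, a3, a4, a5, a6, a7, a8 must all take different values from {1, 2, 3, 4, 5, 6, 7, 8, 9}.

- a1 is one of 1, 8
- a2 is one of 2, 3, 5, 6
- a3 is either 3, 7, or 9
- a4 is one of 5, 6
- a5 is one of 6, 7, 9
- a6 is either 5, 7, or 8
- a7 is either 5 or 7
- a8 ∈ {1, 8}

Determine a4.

Among the 8 variables, 2 fits only a2 (and all 8 values in {1, 2, 3, 5, 6, 7, 8, 9} must be used), so a2 = 2.
The 7 still-open variables together cover exactly {1, 3, 5, 6, 7, 8, 9} — 7 values for 7 variables — and 3 appears only in a3's list, so a3 = 3.
Among the 6 still-open variables, 9 fits only a5 (and all 6 values in {1, 5, 6, 7, 8, 9} must be used), so a5 = 9.
The 5 still-open variables draw from only 5 values {1, 5, 6, 7, 8}, so each is used; only a4 can be 6, hence a4 = 6.

6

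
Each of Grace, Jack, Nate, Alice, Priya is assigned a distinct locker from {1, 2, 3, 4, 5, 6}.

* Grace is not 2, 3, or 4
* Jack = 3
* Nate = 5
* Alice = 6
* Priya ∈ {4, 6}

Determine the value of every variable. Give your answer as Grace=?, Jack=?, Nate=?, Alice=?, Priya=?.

Grace=1, Jack=3, Nate=5, Alice=6, Priya=4

Jack must be 3 (only option left).
That leaves Nate = 5. Eliminate 5 elsewhere: Grace.
Alice has just one choice, so Alice = 6. Eliminate 6 elsewhere: Grace, Priya.
That leaves Priya = 4.
Grace must be 1 (only option left).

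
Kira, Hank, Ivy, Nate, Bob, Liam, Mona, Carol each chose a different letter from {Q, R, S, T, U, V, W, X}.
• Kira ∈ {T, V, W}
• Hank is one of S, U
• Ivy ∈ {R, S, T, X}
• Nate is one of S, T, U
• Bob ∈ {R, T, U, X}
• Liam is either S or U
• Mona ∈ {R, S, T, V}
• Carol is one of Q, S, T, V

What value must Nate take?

The 8 variables draw from only 8 values {Q, R, S, T, U, V, W, X}, so each is used; only Carol can be Q, hence Carol = Q.
The 7 still-open variables together cover exactly {R, S, T, U, V, W, X} — 7 values for 7 variables — and W appears only in Kira's list, so Kira = W.
The 6 still-open variables draw from only 6 values {R, S, T, U, V, X}, so each is used; only Mona can be V, hence Mona = V.
Hank and Liam between them cover only {S, U} — a naked pair. Remove those values from Ivy, Nate, Bob.
So Nate = T.

T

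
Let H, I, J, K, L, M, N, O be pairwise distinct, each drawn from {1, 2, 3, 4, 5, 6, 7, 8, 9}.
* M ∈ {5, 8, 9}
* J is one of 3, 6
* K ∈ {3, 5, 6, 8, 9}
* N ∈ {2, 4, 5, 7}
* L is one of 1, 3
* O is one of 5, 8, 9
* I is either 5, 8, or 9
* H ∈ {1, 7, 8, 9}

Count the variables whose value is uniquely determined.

The 3 variables I, M, O are confined to {5, 8, 9}, which locks those values in; drop them from H, K, N.
J and K between them cover only {3, 6} — a naked pair. Remove those values from L.
That leaves L = 1. Remove 1 from H.
H has just one choice, so H = 7. So N can't be 7.
Determined: H=7, L=1. The other variables each still have more than one consistent value. That makes 2.

2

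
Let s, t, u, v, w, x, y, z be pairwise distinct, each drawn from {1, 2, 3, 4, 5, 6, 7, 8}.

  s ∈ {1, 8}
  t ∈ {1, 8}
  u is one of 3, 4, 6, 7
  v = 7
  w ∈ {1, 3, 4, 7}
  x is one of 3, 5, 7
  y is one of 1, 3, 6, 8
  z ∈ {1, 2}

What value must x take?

5

v's domain is down to {7}, so v = 7. Eliminate 7 elsewhere: u, w, x.
The 7 still-open variables draw from only 7 values {1, 2, 3, 4, 5, 6, 8}, so each is used; only z can be 2, hence z = 2.
The 6 still-open variables together cover exactly {1, 3, 4, 5, 6, 8} — 6 values for 6 variables — and 5 appears only in x's list, so x = 5.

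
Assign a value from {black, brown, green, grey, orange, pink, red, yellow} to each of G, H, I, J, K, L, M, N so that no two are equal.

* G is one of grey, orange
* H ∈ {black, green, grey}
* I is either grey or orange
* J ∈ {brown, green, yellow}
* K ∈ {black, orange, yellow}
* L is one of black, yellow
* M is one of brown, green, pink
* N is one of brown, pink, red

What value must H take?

The 8 variables draw from only 8 values {black, brown, green, grey, orange, pink, red, yellow}, so each is used; only N can be red, hence N = red.
Among the 7 still-open variables, pink fits only M (and all 7 values in {black, brown, green, grey, orange, pink, yellow} must be used), so M = pink.
Among the 6 still-open variables, brown fits only J (and all 6 values in {black, brown, green, grey, orange, yellow} must be used), so J = brown.
The 5 still-open variables together cover exactly {black, green, grey, orange, yellow} — 5 values for 5 variables — and green appears only in H's list, so H = green.

green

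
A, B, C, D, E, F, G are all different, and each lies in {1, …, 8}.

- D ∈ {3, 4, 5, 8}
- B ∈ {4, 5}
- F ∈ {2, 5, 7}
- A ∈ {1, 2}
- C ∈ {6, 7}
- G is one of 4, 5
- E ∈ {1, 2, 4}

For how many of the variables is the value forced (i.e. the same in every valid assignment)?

2

The 2 variables B and G are confined to {4, 5}, which locks those values in; drop them from D, E, F.
The 2 variables A and E are confined to {1, 2}, which locks those values in; drop them from F.
That leaves F = 7. So C can't be 7.
C has just one choice, so C = 6.
Determined: C=6, F=7. The other variables each still have more than one consistent value. That makes 2.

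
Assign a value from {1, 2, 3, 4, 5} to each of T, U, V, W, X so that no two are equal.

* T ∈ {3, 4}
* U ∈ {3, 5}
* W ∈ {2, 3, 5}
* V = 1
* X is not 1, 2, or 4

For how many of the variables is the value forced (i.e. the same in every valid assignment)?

3

V has just one choice, so V = 1.
The 4 still-open variables together cover exactly {2, 3, 4, 5} — 4 values for 4 variables — and 2 appears only in W's list, so W = 2.
The 3 still-open variables together cover exactly {3, 4, 5} — 3 values for 3 variables — and 4 appears only in T's list, so T = 4.
Determined: T=4, V=1, W=2. The other variables each still have more than one consistent value. That makes 3.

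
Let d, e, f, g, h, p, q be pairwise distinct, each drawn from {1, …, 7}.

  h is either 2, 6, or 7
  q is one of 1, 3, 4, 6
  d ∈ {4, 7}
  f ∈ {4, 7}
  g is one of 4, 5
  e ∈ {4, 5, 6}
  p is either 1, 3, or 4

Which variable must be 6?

The 7 variables together cover exactly {1, 2, 3, 4, 5, 6, 7} — 7 values for 7 variables — and 2 appears only in h's list, so h = 2.
The 2 variables d and f are confined to {4, 7}, which locks those values in; drop them from e, g, p, q.
That leaves g = 5. Eliminate 5 elsewhere: e.
So 6 goes to e.

e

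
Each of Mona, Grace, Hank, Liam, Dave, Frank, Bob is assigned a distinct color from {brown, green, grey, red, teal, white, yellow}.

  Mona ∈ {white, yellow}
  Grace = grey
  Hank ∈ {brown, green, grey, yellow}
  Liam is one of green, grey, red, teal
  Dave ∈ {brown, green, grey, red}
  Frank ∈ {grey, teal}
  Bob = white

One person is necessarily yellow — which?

Grace's domain is down to {grey}, so Grace = grey. Strike grey from Hank, Liam, Dave, Frank.
That leaves Frank = teal. Remove teal from Liam.
Bob must be white (only option left). So Mona can't be white.
So yellow goes to Mona.

Mona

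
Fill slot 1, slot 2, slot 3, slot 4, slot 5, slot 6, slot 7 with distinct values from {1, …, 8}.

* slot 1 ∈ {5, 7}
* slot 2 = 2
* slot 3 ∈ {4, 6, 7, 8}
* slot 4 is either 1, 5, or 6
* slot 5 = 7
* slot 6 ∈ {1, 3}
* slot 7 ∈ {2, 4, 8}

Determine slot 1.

5

slot 2's domain is down to {2}, so slot 2 = 2. So slot 7 can't be 2.
slot 5's domain is down to {7}, so slot 5 = 7. Remove 7 from slot 1, slot 3.
So slot 1 = 5.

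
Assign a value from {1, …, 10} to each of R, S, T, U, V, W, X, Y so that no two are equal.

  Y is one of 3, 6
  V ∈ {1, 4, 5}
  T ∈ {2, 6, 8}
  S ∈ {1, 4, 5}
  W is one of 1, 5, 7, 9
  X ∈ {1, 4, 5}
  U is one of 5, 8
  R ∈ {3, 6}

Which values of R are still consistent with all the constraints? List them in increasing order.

R and Y between them cover only {3, 6} — a naked pair. Remove those values from T.
The 3 variables S, V, X are confined to {1, 4, 5}, which locks those values in; drop them from U, W.
U must be 8 (only option left). Eliminate 8 elsewhere: T.
T must be 2 (only option left).
No further eliminations apply; R can still be any of 3, 6.

3, 6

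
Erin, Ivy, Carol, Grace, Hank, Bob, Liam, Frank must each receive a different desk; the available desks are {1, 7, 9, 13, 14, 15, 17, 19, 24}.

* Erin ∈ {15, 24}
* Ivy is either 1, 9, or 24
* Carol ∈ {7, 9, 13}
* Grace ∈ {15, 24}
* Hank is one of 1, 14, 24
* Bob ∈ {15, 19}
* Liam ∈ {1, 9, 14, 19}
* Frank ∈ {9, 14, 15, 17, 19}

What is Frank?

17

The 2 variables Erin and Grace are confined to {15, 24}, which locks those values in; drop them from Ivy, Hank, Bob, Frank.
That leaves Bob = 19. Strike 19 from Liam, Frank.
Ivy, Hank, Liam share exactly the 3 values {1, 9, 14}; by pigeonhole those values go to them, so strike 1, 9, 14 from Carol, Frank.
So Frank = 17.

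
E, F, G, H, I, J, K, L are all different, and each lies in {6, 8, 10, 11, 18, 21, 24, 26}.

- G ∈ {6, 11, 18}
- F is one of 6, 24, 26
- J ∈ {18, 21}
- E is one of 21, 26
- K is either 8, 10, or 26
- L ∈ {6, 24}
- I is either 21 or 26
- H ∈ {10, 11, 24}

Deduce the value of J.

18

The 8 variables together cover exactly {6, 8, 10, 11, 18, 21, 24, 26} — 8 values for 8 variables — and 8 appears only in K's list, so K = 8.
The 7 still-open variables together cover exactly {6, 10, 11, 18, 21, 24, 26} — 7 values for 7 variables — and 10 appears only in H's list, so H = 10.
Among the 6 still-open variables, 11 fits only G (and all 6 values in {6, 11, 18, 21, 24, 26} must be used), so G = 11.
The 5 still-open variables together cover exactly {6, 18, 21, 24, 26} — 5 values for 5 variables — and 18 appears only in J's list, so J = 18.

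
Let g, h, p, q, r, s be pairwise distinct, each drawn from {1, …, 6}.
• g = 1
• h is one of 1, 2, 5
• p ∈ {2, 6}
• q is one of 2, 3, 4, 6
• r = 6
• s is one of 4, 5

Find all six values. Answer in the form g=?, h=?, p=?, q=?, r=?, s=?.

g's domain is down to {1}, so g = 1. Remove 1 from h.
r's domain is down to {6}, so r = 6. So p, q can't be 6.
p has just one choice, so p = 2. Remove 2 from h, q.
h's domain is down to {5}, so h = 5. So s can't be 5.
s has just one choice, so s = 4. Remove 4 from q.
That leaves q = 3.

g=1, h=5, p=2, q=3, r=6, s=4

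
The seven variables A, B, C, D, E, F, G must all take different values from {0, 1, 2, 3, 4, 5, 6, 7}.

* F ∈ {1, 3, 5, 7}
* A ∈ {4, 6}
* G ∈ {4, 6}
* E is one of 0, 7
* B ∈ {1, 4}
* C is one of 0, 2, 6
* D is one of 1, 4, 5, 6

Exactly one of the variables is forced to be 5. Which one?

The 2 variables A and G are confined to {4, 6}, which locks those values in; drop them from B, C, D.
B has just one choice, so B = 1. Remove 1 from D, F.
So 5 goes to D.

D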